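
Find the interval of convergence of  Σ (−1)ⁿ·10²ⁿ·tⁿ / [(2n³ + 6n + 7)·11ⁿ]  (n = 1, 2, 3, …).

[-11/100, 11/100]

By the ratio test, |a_{n+1}/a_n| = [(2n³ + 6n + 7)/(2(n+1)³ + 6(n+1) + 7)] · 100/11 → 100/11.
Hence the series converges for |t| < 1/(100/11) = 11/100, so the radius of convergence is 11/100.
At t = 11/100: the series is dominated by a constant times Σ 1/n³, which converges (p = 3 > 1).
Check t = -11/100: the series is dominated by a constant times Σ 1/n³, which converges (p = 3 > 1).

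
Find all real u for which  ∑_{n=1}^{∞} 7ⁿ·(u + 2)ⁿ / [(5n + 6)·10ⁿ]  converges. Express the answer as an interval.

[-24/7, -4/7)

The ratio of consecutive coefficients is [(5n + 6)/(5(n+1) + 6)] · 7/10 → 7/10.
Hence the series converges for |u + 2| < 1/(7/10) = 10/7, so the radius of convergence is 10/7.
When u = -4/7, the terms behave like c/n; limit comparison with the harmonic series gives divergence.
Endpoint u = -24/7: an alternating series whose terms decrease to 0 in absolute value, so it converges by the Leibniz criterion.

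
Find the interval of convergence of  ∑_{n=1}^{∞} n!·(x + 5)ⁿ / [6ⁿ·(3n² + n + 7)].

{-5}

Apply the ratio test: |a_{n+1}| / |a_n| = (n+1) · 1/6 · (3n² + n + 7)/(3(n+1)² + (n+1) + 7), which tends to ∞ as n → ∞.
Since the ratio → ∞, the series diverges for every x ≠ -5, and R = 0.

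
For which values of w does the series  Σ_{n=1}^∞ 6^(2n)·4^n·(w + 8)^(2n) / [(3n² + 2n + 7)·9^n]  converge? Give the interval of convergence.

Ratio test: |a_{n+1}/a_n| = [(3n² + 2n + 7)/(3(n+1)² + 2(n+1) + 7)] · 36·4/9 → 16 as n → ∞.
Successive powers of (w + 8) differ by 2, so the series converges when |w + 8|² · 16 < 1, i.e. |w + 8| < √(1/16) = 1/4. So R = 1/4.
At w = -31/4: absolute convergence follows by limit comparison with Σ 1/n².
When w = -33/4, absolute convergence follows by limit comparison with Σ 1/n².

[-33/4, -31/4]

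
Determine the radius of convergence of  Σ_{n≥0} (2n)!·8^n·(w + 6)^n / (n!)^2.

R = 1/32

Ratio test: |a_{n+1}/a_n| = (2n+1)·(2n+2)/(n+1)² · 8 → 32 as n → ∞.
Hence the series converges for |w + 6| < 1/(32) = 1/32, so the radius of convergence is 1/32.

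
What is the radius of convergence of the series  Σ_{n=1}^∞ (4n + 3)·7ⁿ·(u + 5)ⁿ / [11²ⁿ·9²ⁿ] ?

Apply the ratio test: |a_{n+1}| / |a_n| = [(4(n+1) + 3)/(4n + 3)] · 7/(121·81), which tends to 7/9801 as n → ∞.
Convergence for |u + 5| · 7/9801 < 1, i.e. |u + 5| < 9801/7. So R = 9801/7.

R = 9801/7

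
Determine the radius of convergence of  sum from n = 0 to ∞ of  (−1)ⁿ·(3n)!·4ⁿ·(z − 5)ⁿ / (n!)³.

R = 1/108

By the ratio test, |a_{n+1}/a_n| = (3n+1)·(3n+2)·(3n+3)/(n+1)³ · 4 → 108.
Convergence for |z − 5| · 108 < 1, i.e. |z − 5| < 1/108. So R = 1/108.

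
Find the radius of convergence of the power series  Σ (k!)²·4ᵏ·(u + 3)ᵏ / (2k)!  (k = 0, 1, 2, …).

R = 1

Apply the ratio test: |a_{k+1}| / |a_k| = (k+1)²/[(2k+1)·(2k+2)] · 4, which tends to 1 as k → ∞.
So the series converges when |u + 3| < 1 and diverges when |u + 3| > 1; R = 1.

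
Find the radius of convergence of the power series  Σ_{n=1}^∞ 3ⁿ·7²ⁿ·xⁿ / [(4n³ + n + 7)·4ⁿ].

R = 4/147

By the ratio test, |a_{n+1}/a_n| = [(4n³ + n + 7)/(4(n+1)³ + (n+1) + 7)] · 3·49/4 → 147/4.
Thus R = 1/(147/4) = 4/147.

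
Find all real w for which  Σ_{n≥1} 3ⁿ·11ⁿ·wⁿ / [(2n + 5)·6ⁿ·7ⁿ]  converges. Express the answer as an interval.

Ratio test: |a_{n+1}/a_n| = [(2n + 5)/(2(n+1) + 5)] · 3·11/(6·7) → 11/14 as n → ∞.
Convergence for |w| · 11/14 < 1, i.e. |w| < 14/11. So R = 14/11.
Check w = 14/11: the terms behave like c/n; limit comparison with the harmonic series gives divergence.
Endpoint w = -14/11: the terms alternate in sign and decrease monotonically to 0 in absolute value (size ~ c/n), so the alternating series test gives convergence.

[-14/11, 14/11)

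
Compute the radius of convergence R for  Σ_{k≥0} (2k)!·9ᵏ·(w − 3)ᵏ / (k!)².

R = 1/36

Apply the ratio test: |a_{k+1}| / |a_k| = (2k+1)·(2k+2)/(k+1)² · 9, which tends to 36 as k → ∞.
Hence the series converges for |w − 3| < 1/(36) = 1/36, so the radius of convergence is 1/36.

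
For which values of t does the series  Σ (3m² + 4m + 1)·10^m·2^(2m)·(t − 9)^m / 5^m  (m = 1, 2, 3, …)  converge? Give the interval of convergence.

(71/8, 73/8)

The ratio of consecutive coefficients is [(3(m+1)² + 4(m+1) + 1)/(3m² + 4m + 1)] · 10·4/5 → 8.
Hence the series converges for |t − 9| < 1/(8) = 1/8, so the radius of convergence is 1/8.
At t = 73/8: the terms have absolute value of order m², which does not tend to 0, so the series diverges by the divergence test.
When t = 71/8, the m-th term does not approach 0; divergence by the term test.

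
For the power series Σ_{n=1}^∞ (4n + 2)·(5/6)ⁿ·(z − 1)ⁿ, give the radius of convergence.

R = 6/5

The ratio of consecutive coefficients is [(4(n+1) + 2)/(4n + 2)] · 5/6 → 5/6.
The series converges when 5/6 · |z − 1| < 1, giving R = 6/5.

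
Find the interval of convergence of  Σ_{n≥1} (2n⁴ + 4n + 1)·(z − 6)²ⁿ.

Apply the ratio test: |a_{n+1}| / |a_n| = (2(n+1)⁴ + 4(n+1) + 1)/(2n⁴ + 4n + 1), which tends to 1 as n → ∞.
Writing y = (z − 6)², the series in y has radius 1, so |z − 6| < √(1) = 1 and R = 1.
At z = 7: the terms do not tend to 0, so the series diverges.
Endpoint z = 5: the terms have absolute value of order n⁴, which does not tend to 0, so the series diverges by the divergence test.

(5, 7)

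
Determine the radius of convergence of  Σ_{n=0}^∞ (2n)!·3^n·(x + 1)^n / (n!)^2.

The ratio of consecutive coefficients is (2n+1)·(2n+2)/(n+1)² · 3 → 12.
The series converges when 12 · |x + 1| < 1, giving R = 1/12.

R = 1/12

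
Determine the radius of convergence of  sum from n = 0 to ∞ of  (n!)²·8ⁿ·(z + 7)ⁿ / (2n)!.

R = 1/2

The ratio of consecutive coefficients is (n+1)²/[(2n+1)·(2n+2)] · 8 → 2.
Convergence for |z + 7| · 2 < 1, i.e. |z + 7| < 1/2. So R = 1/2.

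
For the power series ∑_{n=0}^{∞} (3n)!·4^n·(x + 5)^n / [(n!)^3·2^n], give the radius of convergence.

R = 1/54

By the ratio test, |a_{n+1}/a_n| = (3n+1)·(3n+2)·(3n+3)/(n+1)³ · 4/2 → 54.
Convergence for |x + 5| · 54 < 1, i.e. |x + 5| < 1/54. So R = 1/54.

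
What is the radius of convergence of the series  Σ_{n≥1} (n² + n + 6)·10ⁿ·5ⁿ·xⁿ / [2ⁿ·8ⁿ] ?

Apply the ratio test: |a_{n+1}| / |a_n| = [((n+1)² + (n+1) + 6)/(n² + n + 6)] · 10·5/(2·8), which tends to 25/8 as n → ∞.
Convergence for |x| · 25/8 < 1, i.e. |x| < 8/25. So R = 8/25.

R = 8/25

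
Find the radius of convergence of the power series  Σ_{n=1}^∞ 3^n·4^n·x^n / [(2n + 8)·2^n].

Apply the ratio test: |a_{n+1}| / |a_n| = [(2n + 8)/(2(n+1) + 8)] · 3·4/2, which tends to 6 as n → ∞.
Thus R = 1/(6) = 1/6.

R = 1/6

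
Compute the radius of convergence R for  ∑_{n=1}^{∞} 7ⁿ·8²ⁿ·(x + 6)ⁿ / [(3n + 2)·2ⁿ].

The ratio of consecutive coefficients is [(3n + 2)/(3(n+1) + 2)] · 7·64/2 → 224.
Thus R = 1/(224) = 1/224.

R = 1/224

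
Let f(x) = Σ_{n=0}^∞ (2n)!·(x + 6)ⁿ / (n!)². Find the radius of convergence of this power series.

Apply the ratio test: |a_{n+1}| / |a_n| = (2n+1)·(2n+2)/(n+1)², which tends to 4 as n → ∞.
Thus R = 1/(4) = 1/4.

R = 1/4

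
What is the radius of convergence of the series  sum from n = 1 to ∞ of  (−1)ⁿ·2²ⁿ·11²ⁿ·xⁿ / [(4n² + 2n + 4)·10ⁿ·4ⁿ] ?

The ratio of consecutive coefficients is [(4n² + 2n + 4)/(4(n+1)² + 2(n+1) + 4)] · 4·121/(10·4) → 121/10.
Hence the series converges for |x| < 1/(121/10) = 10/121, so the radius of convergence is 10/121.

R = 10/121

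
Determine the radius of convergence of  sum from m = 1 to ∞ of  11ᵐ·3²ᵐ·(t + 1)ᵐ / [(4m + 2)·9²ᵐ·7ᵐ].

R = 63/11

Ratio test: |a_{m+1}/a_m| = [(4m + 2)/(4(m+1) + 2)] · 11·9/(81·7) → 11/63 as m → ∞.
The series converges when 11/63 · |t + 1| < 1, giving R = 63/11.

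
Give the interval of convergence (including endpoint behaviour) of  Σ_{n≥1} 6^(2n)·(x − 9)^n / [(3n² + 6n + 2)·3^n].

[107/12, 109/12]

By the ratio test, |a_{n+1}/a_n| = [(3n² + 6n + 2)/(3(n+1)² + 6(n+1) + 2)] · 36/3 → 12.
Convergence for |x − 9| · 12 < 1, i.e. |x − 9| < 1/12. So R = 1/12.
Endpoint x = 109/12: the terms are on the order of 1/n², so the series converges absolutely by comparison with the p-series (p = 2 > 1).
At x = 107/12: the series is dominated by a constant times Σ 1/n², which converges (p = 2 > 1).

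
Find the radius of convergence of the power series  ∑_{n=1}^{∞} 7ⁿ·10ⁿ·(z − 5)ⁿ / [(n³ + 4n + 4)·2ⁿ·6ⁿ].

Apply the ratio test: |a_{n+1}| / |a_n| = [(n³ + 4n + 4)/((n+1)³ + 4(n+1) + 4)] · 7·10/(2·6), which tends to 35/6 as n → ∞.
The series converges when 35/6 · |z − 5| < 1, giving R = 6/35.

R = 6/35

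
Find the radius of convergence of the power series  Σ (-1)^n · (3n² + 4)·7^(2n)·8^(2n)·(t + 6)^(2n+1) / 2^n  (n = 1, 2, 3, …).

Apply the ratio test: |a_{n+1}| / |a_n| = [(3(n+1)² + 4)/(3n² + 4)] · 49·64/2, which tends to 1568 as n → ∞.
Successive powers of (t + 6) differ by 2, so the series converges when |t + 6|² · 1568 < 1, i.e. |t + 6| < √(1/1568). So R = √2/56.

R = √2/56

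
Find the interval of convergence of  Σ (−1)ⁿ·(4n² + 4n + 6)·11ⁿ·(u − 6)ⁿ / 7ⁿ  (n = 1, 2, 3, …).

(59/11, 73/11)

The ratio of consecutive coefficients is [(4(n+1)² + 4(n+1) + 6)/(4n² + 4n + 6)] · 11/7 → 11/7.
Hence the series converges for |u − 6| < 1/(11/7) = 7/11, so the radius of convergence is 7/11.
Endpoint u = 73/11: the terms have absolute value of order n², which does not tend to 0, so the series diverges by the divergence test.
At u = 59/11: the n-th term does not approach 0; divergence by the term test.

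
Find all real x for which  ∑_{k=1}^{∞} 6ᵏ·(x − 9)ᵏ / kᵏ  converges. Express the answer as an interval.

(−∞, ∞)

Root test: |a_k|^(1/k) = 6/k → 0.
Since the k-th root of |a_k| tends to 0, the series converges for all real x; R = ∞.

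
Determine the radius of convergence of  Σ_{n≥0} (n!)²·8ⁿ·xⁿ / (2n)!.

Apply the ratio test: |a_{n+1}| / |a_n| = (n+1)²/[(2n+1)·(2n+2)] · 8, which tends to 2 as n → ∞.
Convergence for |x| · 2 < 1, i.e. |x| < 1/2. So R = 1/2.

R = 1/2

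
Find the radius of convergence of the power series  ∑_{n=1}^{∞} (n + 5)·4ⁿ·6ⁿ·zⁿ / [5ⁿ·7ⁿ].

Ratio test: |a_{n+1}/a_n| = [((n+1) + 5)/(n + 5)] · 4·6/(5·7) → 24/35 as n → ∞.
Hence the series converges for |z| < 1/(24/35) = 35/24, so the radius of convergence is 35/24.

R = 35/24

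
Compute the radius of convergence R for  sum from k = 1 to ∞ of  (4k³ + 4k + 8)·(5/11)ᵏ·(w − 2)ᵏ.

R = 11/5

The ratio of consecutive coefficients is [(4(k+1)³ + 4(k+1) + 8)/(4k³ + 4k + 8)] · 5/11 → 5/11.
Thus R = 1/(5/11) = 11/5.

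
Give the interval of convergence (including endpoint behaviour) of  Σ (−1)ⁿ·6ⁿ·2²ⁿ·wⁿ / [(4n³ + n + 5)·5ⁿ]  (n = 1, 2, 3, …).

Apply the ratio test: |a_{n+1}| / |a_n| = [(4n³ + n + 5)/(4(n+1)³ + (n+1) + 5)] · 6·4/5, which tends to 24/5 as n → ∞.
Convergence for |w| · 24/5 < 1, i.e. |w| < 5/24. So R = 5/24.
Endpoint w = 5/24: the terms are on the order of 1/n³, so the series converges absolutely by comparison with the p-series (p = 3 > 1).
Endpoint w = -5/24: the series is dominated by a constant times Σ 1/n³, which converges (p = 3 > 1).

[-5/24, 5/24]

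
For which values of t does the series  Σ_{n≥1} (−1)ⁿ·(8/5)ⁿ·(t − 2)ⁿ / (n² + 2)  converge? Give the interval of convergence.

[11/8, 21/8]

The ratio of consecutive coefficients is [(n² + 2)/((n+1)² + 2)] · 8/5 → 8/5.
Convergence for |t − 2| · 8/5 < 1, i.e. |t − 2| < 5/8. So R = 5/8.
When t = 21/8, absolute convergence follows by limit comparison with Σ 1/n².
When t = 11/8, the terms are on the order of 1/n², so the series converges absolutely by comparison with the p-series (p = 2 > 1).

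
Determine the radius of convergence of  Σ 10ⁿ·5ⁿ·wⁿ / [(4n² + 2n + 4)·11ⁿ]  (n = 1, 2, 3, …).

Ratio test: |a_{n+1}/a_n| = [(4n² + 2n + 4)/(4(n+1)² + 2(n+1) + 4)] · 10·5/11 → 50/11 as n → ∞.
The series converges when 50/11 · |w| < 1, giving R = 11/50.

R = 11/50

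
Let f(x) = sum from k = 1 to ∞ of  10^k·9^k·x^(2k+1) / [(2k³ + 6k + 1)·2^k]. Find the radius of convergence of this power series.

R = √5/15

The ratio of consecutive coefficients is [(2k³ + 6k + 1)/(2(k+1)³ + 6(k+1) + 1)] · 10·9/2 → 45.
Writing y = x², the series in y has radius 1/45, so |x| < √(1/45) and R = √5/15.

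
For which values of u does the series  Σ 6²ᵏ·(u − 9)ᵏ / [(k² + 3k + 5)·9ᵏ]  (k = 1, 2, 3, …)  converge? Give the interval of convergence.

[35/4, 37/4]

The ratio of consecutive coefficients is [(k² + 3k + 5)/((k+1)² + 3(k+1) + 5)] · 36/9 → 4.
Hence the series converges for |u − 9| < 1/(4) = 1/4, so the radius of convergence is 1/4.
Endpoint u = 37/4: the series is dominated by a constant times Σ 1/k², which converges (p = 2 > 1).
At u = 35/4: the terms are on the order of 1/k², so the series converges absolutely by comparison with the p-series (p = 2 > 1).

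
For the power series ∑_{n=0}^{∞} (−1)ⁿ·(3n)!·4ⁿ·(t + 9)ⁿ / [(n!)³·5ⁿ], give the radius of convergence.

R = 5/108

By the ratio test, |a_{n+1}/a_n| = (3n+1)·(3n+2)·(3n+3)/(n+1)³ · 4/5 → 108/5.
Convergence for |t + 9| · 108/5 < 1, i.e. |t + 9| < 5/108. So R = 5/108.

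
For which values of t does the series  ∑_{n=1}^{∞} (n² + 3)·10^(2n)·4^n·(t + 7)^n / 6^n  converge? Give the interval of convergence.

The ratio of consecutive coefficients is [((n+1)² + 3)/(n² + 3)] · 100·4/6 → 200/3.
The series converges when 200/3 · |t + 7| < 1, giving R = 3/200.
When t = -1397/200, the n-th term does not approach 0; divergence by the term test.
Endpoint t = -1403/200: the n-th term does not approach 0; divergence by the term test.

(-1403/200, -1397/200)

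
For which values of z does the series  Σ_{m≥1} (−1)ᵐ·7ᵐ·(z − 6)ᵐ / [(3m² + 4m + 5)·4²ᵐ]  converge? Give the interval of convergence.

The ratio of consecutive coefficients is [(3m² + 4m + 5)/(3(m+1)² + 4(m+1) + 5)] · 7/16 → 7/16.
Thus R = 1/(7/16) = 16/7.
When z = 58/7, the terms are on the order of 1/m², so the series converges absolutely by comparison with the p-series (p = 2 > 1).
Check z = 26/7: absolute convergence follows by limit comparison with Σ 1/m².

[26/7, 58/7]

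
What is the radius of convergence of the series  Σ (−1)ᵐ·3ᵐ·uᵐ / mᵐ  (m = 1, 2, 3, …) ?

R = ∞

Applying the root test, |a_m|^(1/m) = 3/m → 0.
The limit is 0 for every u, so R = ∞.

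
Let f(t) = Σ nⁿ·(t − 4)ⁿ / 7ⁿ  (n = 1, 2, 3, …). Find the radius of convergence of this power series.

By the Cauchy root test, |a_n|^(1/n) = n/7 → ∞.
Since the n-th root of |a_n| is unbounded, the series converges only at t = 4; R = 0.

R = 0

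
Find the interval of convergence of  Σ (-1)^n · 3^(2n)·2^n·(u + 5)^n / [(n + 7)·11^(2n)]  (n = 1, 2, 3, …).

By the ratio test, |a_{n+1}/a_n| = [(n + 7)/((n+1) + 7)] · 9·2/121 → 18/121.
The series converges when 18/121 · |u + 5| < 1, giving R = 121/18.
When u = 31/18, an alternating series whose terms decrease to 0 in absolute value, so it converges by the Leibniz criterion.
At u = -211/18: the terms behave like c/n; limit comparison with the harmonic series gives divergence.

(-211/18, 31/18]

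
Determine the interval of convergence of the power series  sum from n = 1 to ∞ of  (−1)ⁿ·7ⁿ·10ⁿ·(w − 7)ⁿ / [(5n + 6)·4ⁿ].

By the ratio test, |a_{n+1}/a_n| = [(5n + 6)/(5(n+1) + 6)] · 7·10/4 → 35/2.
Hence the series converges for |w − 7| < 1/(35/2) = 2/35, so the radius of convergence is 2/35.
Check w = 247/35: the terms alternate in sign and decrease monotonically to 0 in absolute value (size ~ c/n), so the alternating series test gives convergence.
When w = 243/35, the terms are asymptotic to a nonzero constant times 1/n, so the series diverges by limit comparison with Σ 1/n.

(243/35, 247/35]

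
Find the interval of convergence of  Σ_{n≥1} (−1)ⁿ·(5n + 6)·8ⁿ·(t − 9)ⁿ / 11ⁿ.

The ratio of consecutive coefficients is [(5(n+1) + 6)/(5n + 6)] · 8/11 → 8/11.
Thus R = 1/(8/11) = 11/8.
At t = 83/8: the terms do not tend to 0, so the series diverges.
At t = 61/8: the n-th term does not approach 0; divergence by the term test.

(61/8, 83/8)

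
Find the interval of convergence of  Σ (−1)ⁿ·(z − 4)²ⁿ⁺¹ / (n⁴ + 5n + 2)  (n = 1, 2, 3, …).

[3, 5]

By the ratio test, |a_{n+1}/a_n| = (n⁴ + 5n + 2)/((n+1)⁴ + 5(n+1) + 2) → 1.
Writing y = (z − 4)², the series in y has radius 1, so |z − 4| < √(1) = 1 and R = 1.
When z = 5, the terms are on the order of 1/n⁴, so the series converges absolutely by comparison with the p-series (p = 4 > 1).
At z = 3: absolute convergence follows by limit comparison with Σ 1/n⁴.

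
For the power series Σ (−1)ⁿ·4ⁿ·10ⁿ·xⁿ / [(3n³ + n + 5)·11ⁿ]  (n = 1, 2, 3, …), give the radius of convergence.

R = 11/40

Apply the ratio test: |a_{n+1}| / |a_n| = [(3n³ + n + 5)/(3(n+1)³ + (n+1) + 5)] · 4·10/11, which tends to 40/11 as n → ∞.
Thus R = 1/(40/11) = 11/40.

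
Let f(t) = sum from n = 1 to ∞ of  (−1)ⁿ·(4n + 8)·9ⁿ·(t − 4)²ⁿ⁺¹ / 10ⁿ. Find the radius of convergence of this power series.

R = √10/3

Apply the ratio test: |a_{n+1}| / |a_n| = [(4(n+1) + 8)/(4n + 8)] · 9/10, which tends to 9/10 as n → ∞.
Since the exponent of (t − 4) increases by 2 each term, convergence requires |t − 4|² < 10/9, hence R = √10/3.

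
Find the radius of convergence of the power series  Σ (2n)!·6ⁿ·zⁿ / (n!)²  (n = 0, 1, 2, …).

By the ratio test, |a_{n+1}/a_n| = (2n+1)·(2n+2)/(n+1)² · 6 → 24.
Hence the series converges for |z| < 1/(24) = 1/24, so the radius of convergence is 1/24.

R = 1/24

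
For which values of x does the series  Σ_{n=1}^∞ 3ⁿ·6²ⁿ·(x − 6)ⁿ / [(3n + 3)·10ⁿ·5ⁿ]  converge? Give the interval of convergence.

The ratio of consecutive coefficients is [(3n + 3)/(3(n+1) + 3)] · 3·36/(10·5) → 54/25.
The series converges when 54/25 · |x − 6| < 1, giving R = 25/54.
At x = 349/54: comparison with the harmonic series Σ 1/n shows the series diverges.
At x = 299/54: an alternating series whose terms decrease to 0 in absolute value, so it converges by the Leibniz criterion.

[299/54, 349/54)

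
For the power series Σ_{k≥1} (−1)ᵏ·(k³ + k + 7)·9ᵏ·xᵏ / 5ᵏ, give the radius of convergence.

R = 5/9

By the ratio test, |a_{k+1}/a_k| = [((k+1)³ + (k+1) + 7)/(k³ + k + 7)] · 9/5 → 9/5.
Convergence for |x| · 9/5 < 1, i.e. |x| < 5/9. So R = 5/9.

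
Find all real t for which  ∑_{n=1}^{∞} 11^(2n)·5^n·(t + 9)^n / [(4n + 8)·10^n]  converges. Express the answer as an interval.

[-1091/121, -1087/121)

Ratio test: |a_{n+1}/a_n| = [(4n + 8)/(4(n+1) + 8)] · 121·5/10 → 121/2 as n → ∞.
The series converges when 121/2 · |t + 9| < 1, giving R = 2/121.
Check t = -1087/121: the terms behave like c/n; limit comparison with the harmonic series gives divergence.
Check t = -1091/121: convergence follows from the alternating series test (terms decrease monotonically to 0).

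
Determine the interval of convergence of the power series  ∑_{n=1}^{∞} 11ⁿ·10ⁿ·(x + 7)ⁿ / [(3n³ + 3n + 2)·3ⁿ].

[-773/110, -767/110]

Ratio test: |a_{n+1}/a_n| = [(3n³ + 3n + 2)/(3(n+1)³ + 3(n+1) + 2)] · 11·10/3 → 110/3 as n → ∞.
Convergence for |x + 7| · 110/3 < 1, i.e. |x + 7| < 3/110. So R = 3/110.
Endpoint x = -767/110: absolute convergence follows by limit comparison with Σ 1/n³.
When x = -773/110, the series is dominated by a constant times Σ 1/n³, which converges (p = 3 > 1).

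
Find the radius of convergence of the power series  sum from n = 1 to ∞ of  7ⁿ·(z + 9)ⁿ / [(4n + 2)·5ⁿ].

R = 5/7

Apply the ratio test: |a_{n+1}| / |a_n| = [(4n + 2)/(4(n+1) + 2)] · 7/5, which tends to 7/5 as n → ∞.
The series converges when 7/5 · |z + 9| < 1, giving R = 5/7.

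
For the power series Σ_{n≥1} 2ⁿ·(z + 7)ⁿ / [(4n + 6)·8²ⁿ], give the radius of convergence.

By the ratio test, |a_{n+1}/a_n| = [(4n + 6)/(4(n+1) + 6)] · 2/64 → 1/32.
Hence the series converges for |z + 7| < 1/(1/32) = 32, so the radius of convergence is 32.

R = 32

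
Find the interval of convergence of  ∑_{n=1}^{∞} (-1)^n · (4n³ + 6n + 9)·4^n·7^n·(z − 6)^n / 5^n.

Ratio test: |a_{n+1}/a_n| = [(4(n+1)³ + 6(n+1) + 9)/(4n³ + 6n + 9)] · 4·7/5 → 28/5 as n → ∞.
Convergence for |z − 6| · 28/5 < 1, i.e. |z − 6| < 5/28. So R = 5/28.
At z = 173/28: the terms have absolute value of order n³, which does not tend to 0, so the series diverges by the divergence test.
Endpoint z = 163/28: the terms have absolute value of order n³, which does not tend to 0, so the series diverges by the divergence test.

(163/28, 173/28)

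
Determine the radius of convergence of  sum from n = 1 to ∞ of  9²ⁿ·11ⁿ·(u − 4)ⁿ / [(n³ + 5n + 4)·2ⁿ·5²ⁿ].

R = 50/891

Ratio test: |a_{n+1}/a_n| = [(n³ + 5n + 4)/((n+1)³ + 5(n+1) + 4)] · 81·11/(2·25) → 891/50 as n → ∞.
Thus R = 1/(891/50) = 50/891.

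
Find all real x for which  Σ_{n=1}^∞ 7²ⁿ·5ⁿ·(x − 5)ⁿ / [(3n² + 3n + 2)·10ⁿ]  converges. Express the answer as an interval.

Apply the ratio test: |a_{n+1}| / |a_n| = [(3n² + 3n + 2)/(3(n+1)² + 3(n+1) + 2)] · 49·5/10, which tends to 49/2 as n → ∞.
Convergence for |x − 5| · 49/2 < 1, i.e. |x − 5| < 2/49. So R = 2/49.
Endpoint x = 247/49: the series is dominated by a constant times Σ 1/n², which converges (p = 2 > 1).
At x = 243/49: absolute convergence follows by limit comparison with Σ 1/n².

[243/49, 247/49]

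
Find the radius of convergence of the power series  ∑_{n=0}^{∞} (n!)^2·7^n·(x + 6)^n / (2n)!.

R = 4/7

Apply the ratio test: |a_{n+1}| / |a_n| = (n+1)²/[(2n+1)·(2n+2)] · 7, which tends to 7/4 as n → ∞.
Hence the series converges for |x + 6| < 1/(7/4) = 4/7, so the radius of convergence is 4/7.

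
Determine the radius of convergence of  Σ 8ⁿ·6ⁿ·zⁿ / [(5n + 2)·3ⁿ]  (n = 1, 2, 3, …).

R = 1/16

By the ratio test, |a_{n+1}/a_n| = [(5n + 2)/(5(n+1) + 2)] · 8·6/3 → 16.
Thus R = 1/(16) = 1/16.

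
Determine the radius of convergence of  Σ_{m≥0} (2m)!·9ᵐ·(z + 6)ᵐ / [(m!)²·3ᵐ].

Ratio test: |a_{m+1}/a_m| = (2m+1)·(2m+2)/(m+1)² · 9/3 → 12 as m → ∞.
The series converges when 12 · |z + 6| < 1, giving R = 1/12.

R = 1/12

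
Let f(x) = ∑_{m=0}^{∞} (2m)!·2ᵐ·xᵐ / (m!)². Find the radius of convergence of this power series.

The ratio of consecutive coefficients is (2m+1)·(2m+2)/(m+1)² · 2 → 8.
Thus R = 1/(8) = 1/8.

R = 1/8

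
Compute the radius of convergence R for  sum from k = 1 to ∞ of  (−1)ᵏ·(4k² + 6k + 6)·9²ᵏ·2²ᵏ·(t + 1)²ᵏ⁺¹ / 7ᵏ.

R = √7/18

Ratio test: |a_{k+1}/a_k| = [(4(k+1)² + 6(k+1) + 6)/(4k² + 6k + 6)] · 81·4/7 → 324/7 as k → ∞.
Writing y = (t + 1)², the series in y has radius 7/324, so |t + 1| < √(7/324) and R = √7/18.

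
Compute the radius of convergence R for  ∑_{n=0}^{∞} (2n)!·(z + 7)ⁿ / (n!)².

R = 1/4

The ratio of consecutive coefficients is (2n+1)·(2n+2)/(n+1)² → 4.
Thus R = 1/(4) = 1/4.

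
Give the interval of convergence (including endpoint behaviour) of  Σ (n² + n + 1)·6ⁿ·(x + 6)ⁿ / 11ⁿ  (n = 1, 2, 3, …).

Ratio test: |a_{n+1}/a_n| = [((n+1)² + (n+1) + 1)/(n² + n + 1)] · 6/11 → 6/11 as n → ∞.
The series converges when 6/11 · |x + 6| < 1, giving R = 11/6.
At x = -25/6: the terms do not tend to 0, so the series diverges.
Endpoint x = -47/6: the terms do not tend to 0, so the series diverges.

(-47/6, -25/6)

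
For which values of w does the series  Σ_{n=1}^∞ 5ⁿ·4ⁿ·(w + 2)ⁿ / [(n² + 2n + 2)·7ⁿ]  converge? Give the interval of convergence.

Ratio test: |a_{n+1}/a_n| = [(n² + 2n + 2)/((n+1)² + 2(n+1) + 2)] · 5·4/7 → 20/7 as n → ∞.
Thus R = 1/(20/7) = 7/20.
When w = -33/20, absolute convergence follows by limit comparison with Σ 1/n².
When w = -47/20, the terms are on the order of 1/n², so the series converges absolutely by comparison with the p-series (p = 2 > 1).

[-47/20, -33/20]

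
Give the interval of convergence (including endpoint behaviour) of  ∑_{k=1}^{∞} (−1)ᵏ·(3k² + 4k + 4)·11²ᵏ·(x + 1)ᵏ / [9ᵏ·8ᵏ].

(-193/121, -49/121)

By the ratio test, |a_{k+1}/a_k| = [(3(k+1)² + 4(k+1) + 4)/(3k² + 4k + 4)] · 121/(9·8) → 121/72.
Convergence for |x + 1| · 121/72 < 1, i.e. |x + 1| < 72/121. So R = 72/121.
Check x = -49/121: the terms have absolute value of order k², which does not tend to 0, so the series diverges by the divergence test.
At x = -193/121: the terms have absolute value of order k², which does not tend to 0, so the series diverges by the divergence test.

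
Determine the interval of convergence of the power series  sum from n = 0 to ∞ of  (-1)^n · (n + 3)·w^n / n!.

(−∞, ∞)

Apply the ratio test: |a_{n+1}| / |a_n| = ((n+1) + 3)/(n + 3) · 1/(n+1), which tends to 0 as n → ∞.
The ratio tends to 0 regardless of w, hence R = ∞.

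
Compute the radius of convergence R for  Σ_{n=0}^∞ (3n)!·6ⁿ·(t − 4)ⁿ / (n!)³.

R = 1/162

The ratio of consecutive coefficients is (3n+1)·(3n+2)·(3n+3)/(n+1)³ · 6 → 162.
The series converges when 162 · |t − 4| < 1, giving R = 1/162.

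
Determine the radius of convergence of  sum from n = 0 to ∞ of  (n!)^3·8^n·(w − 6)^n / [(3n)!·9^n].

Ratio test: |a_{n+1}/a_n| = (n+1)³/[(3n+1)·(3n+2)·(3n+3)] · 8/9 → 8/243 as n → ∞.
The series converges when 8/243 · |w − 6| < 1, giving R = 243/8.

R = 243/8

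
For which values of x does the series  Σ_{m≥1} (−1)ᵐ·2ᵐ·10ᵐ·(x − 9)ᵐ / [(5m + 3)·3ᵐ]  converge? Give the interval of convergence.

Apply the ratio test: |a_{m+1}| / |a_m| = [(5m + 3)/(5(m+1) + 3)] · 2·10/3, which tends to 20/3 as m → ∞.
Convergence for |x − 9| · 20/3 < 1, i.e. |x − 9| < 3/20. So R = 3/20.
When x = 183/20, an alternating series whose terms decrease to 0 in absolute value, so it converges by the Leibniz criterion.
When x = 177/20, the terms behave like c/m; limit comparison with the harmonic series gives divergence.

(177/20, 183/20]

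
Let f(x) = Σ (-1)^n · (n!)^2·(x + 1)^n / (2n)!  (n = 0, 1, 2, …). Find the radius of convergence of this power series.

R = 4

The ratio of consecutive coefficients is (n+1)²/[(2n+1)·(2n+2)] → 1/4.
Thus R = 1/(1/4) = 4.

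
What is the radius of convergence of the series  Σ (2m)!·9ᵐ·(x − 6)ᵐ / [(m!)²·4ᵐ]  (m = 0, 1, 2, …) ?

R = 1/9

Ratio test: |a_{m+1}/a_m| = (2m+1)·(2m+2)/(m+1)² · 9/4 → 9 as m → ∞.
Convergence for |x − 6| · 9 < 1, i.e. |x − 6| < 1/9. So R = 1/9.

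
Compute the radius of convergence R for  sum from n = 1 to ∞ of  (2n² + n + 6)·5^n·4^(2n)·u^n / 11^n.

By the ratio test, |a_{n+1}/a_n| = [(2(n+1)² + (n+1) + 6)/(2n² + n + 6)] · 5·16/11 → 80/11.
Convergence for |u| · 80/11 < 1, i.e. |u| < 11/80. So R = 11/80.

R = 11/80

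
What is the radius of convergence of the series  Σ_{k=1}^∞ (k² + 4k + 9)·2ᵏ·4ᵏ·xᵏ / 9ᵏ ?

Ratio test: |a_{k+1}/a_k| = [((k+1)² + 4(k+1) + 9)/(k² + 4k + 9)] · 2·4/9 → 8/9 as k → ∞.
Thus R = 1/(8/9) = 9/8.

R = 9/8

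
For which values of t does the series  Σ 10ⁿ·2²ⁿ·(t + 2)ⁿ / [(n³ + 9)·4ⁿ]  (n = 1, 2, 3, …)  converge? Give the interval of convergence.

[-21/10, -19/10]

Apply the ratio test: |a_{n+1}| / |a_n| = [(n³ + 9)/((n+1)³ + 9)] · 10·4/4, which tends to 10 as n → ∞.
Hence the series converges for |t + 2| < 1/(10) = 1/10, so the radius of convergence is 1/10.
Endpoint t = -19/10: the series is dominated by a constant times Σ 1/n³, which converges (p = 3 > 1).
When t = -21/10, the series is dominated by a constant times Σ 1/n³, which converges (p = 3 > 1).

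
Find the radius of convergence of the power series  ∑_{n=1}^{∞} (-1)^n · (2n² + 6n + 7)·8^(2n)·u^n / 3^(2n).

By the ratio test, |a_{n+1}/a_n| = [(2(n+1)² + 6(n+1) + 7)/(2n² + 6n + 7)] · 64/9 → 64/9.
Convergence for |u| · 64/9 < 1, i.e. |u| < 9/64. So R = 9/64.

R = 9/64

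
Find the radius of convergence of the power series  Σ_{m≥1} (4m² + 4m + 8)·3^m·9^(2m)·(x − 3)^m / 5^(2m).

R = 25/243

Apply the ratio test: |a_{m+1}| / |a_m| = [(4(m+1)² + 4(m+1) + 8)/(4m² + 4m + 8)] · 3·81/25, which tends to 243/25 as m → ∞.
Convergence for |x − 3| · 243/25 < 1, i.e. |x − 3| < 25/243. So R = 25/243.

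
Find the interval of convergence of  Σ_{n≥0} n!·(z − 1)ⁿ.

Ratio test: |a_{n+1}/a_n| = (n+1) → ∞ as n → ∞.
The terms grow without bound for any (z − 1) ≠ 0, so R = 0 (convergence only at z = 1).

{1}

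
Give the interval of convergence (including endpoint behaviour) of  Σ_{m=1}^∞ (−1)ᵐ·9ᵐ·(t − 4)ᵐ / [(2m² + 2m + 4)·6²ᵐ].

[0, 8]

The ratio of consecutive coefficients is [(2m² + 2m + 4)/(2(m+1)² + 2(m+1) + 4)] · 9/36 → 1/4.
Hence the series converges for |t − 4| < 1/(1/4) = 4, so the radius of convergence is 4.
Check t = 8: absolute convergence follows by limit comparison with Σ 1/m².
When t = 0, the terms are on the order of 1/m², so the series converges absolutely by comparison with the p-series (p = 2 > 1).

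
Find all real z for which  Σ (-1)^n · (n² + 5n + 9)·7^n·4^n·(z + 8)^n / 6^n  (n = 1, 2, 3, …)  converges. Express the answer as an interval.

The ratio of consecutive coefficients is [((n+1)² + 5(n+1) + 9)/(n² + 5n + 9)] · 7·4/6 → 14/3.
Hence the series converges for |z + 8| < 1/(14/3) = 3/14, so the radius of convergence is 3/14.
At z = -109/14: the n-th term does not approach 0; divergence by the term test.
Endpoint z = -115/14: the terms have absolute value of order n², which does not tend to 0, so the series diverges by the divergence test.

(-115/14, -109/14)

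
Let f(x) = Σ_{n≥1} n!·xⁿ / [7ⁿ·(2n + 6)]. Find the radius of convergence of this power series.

R = 0

Ratio test: |a_{n+1}/a_n| = (n+1) · 1/7 · (2n + 6)/(2(n+1) + 6) → ∞ as n → ∞.
Since the ratio → ∞, the series diverges for every x ≠ 0, and R = 0.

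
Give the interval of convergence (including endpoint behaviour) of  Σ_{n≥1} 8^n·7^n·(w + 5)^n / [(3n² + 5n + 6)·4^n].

[-71/14, -69/14]

Ratio test: |a_{n+1}/a_n| = [(3n² + 5n + 6)/(3(n+1)² + 5(n+1) + 6)] · 8·7/4 → 14 as n → ∞.
Hence the series converges for |w + 5| < 1/(14) = 1/14, so the radius of convergence is 1/14.
Endpoint w = -69/14: absolute convergence follows by limit comparison with Σ 1/n².
Check w = -71/14: the series is dominated by a constant times Σ 1/n², which converges (p = 2 > 1).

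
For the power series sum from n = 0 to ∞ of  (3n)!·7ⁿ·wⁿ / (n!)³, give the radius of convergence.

R = 1/189

Apply the ratio test: |a_{n+1}| / |a_n| = (3n+1)·(3n+2)·(3n+3)/(n+1)³ · 7, which tends to 189 as n → ∞.
Hence the series converges for |w| < 1/(189) = 1/189, so the radius of convergence is 1/189.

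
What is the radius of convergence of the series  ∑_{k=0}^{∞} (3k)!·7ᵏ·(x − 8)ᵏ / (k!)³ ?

The ratio of consecutive coefficients is (3k+1)·(3k+2)·(3k+3)/(k+1)³ · 7 → 189.
Thus R = 1/(189) = 1/189.

R = 1/189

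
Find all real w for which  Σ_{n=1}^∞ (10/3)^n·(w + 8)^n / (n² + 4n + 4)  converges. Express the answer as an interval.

Apply the ratio test: |a_{n+1}| / |a_n| = [(n² + 4n + 4)/((n+1)² + 4(n+1) + 4)] · 10/3, which tends to 10/3 as n → ∞.
Convergence for |w + 8| · 10/3 < 1, i.e. |w + 8| < 3/10. So R = 3/10.
At w = -77/10: absolute convergence follows by limit comparison with Σ 1/n².
At w = -83/10: absolute convergence follows by limit comparison with Σ 1/n².

[-83/10, -77/10]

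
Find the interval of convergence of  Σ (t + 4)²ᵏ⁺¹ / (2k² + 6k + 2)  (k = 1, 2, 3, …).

[-5, -3]

Ratio test: |a_{k+1}/a_k| = (2k² + 6k + 2)/(2(k+1)² + 6(k+1) + 2) → 1 as k → ∞.
Writing y = (t + 4)², the series in y has radius 1, so |t + 4| < √(1) = 1 and R = 1.
Check t = -3: absolute convergence follows by limit comparison with Σ 1/k².
Check t = -5: absolute convergence follows by limit comparison with Σ 1/k².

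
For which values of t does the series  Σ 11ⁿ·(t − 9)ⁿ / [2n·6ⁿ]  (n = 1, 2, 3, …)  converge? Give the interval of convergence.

Ratio test: |a_{n+1}/a_n| = [2n/2(n+1)] · 11/6 → 11/6 as n → ∞.
Hence the series converges for |t − 9| < 1/(11/6) = 6/11, so the radius of convergence is 6/11.
Endpoint t = 105/11: comparison with the harmonic series Σ 1/n shows the series diverges.
At t = 93/11: the terms alternate in sign and decrease monotonically to 0 in absolute value (size ~ c/n), so the alternating series test gives convergence.

[93/11, 105/11)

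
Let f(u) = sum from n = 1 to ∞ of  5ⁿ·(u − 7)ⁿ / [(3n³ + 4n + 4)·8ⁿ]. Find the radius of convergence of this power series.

R = 8/5

By the ratio test, |a_{n+1}/a_n| = [(3n³ + 4n + 4)/(3(n+1)³ + 4(n+1) + 4)] · 5/8 → 5/8.
The series converges when 5/8 · |u − 7| < 1, giving R = 8/5.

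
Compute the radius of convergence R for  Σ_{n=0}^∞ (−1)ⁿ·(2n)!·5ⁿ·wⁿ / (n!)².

R = 1/20

Ratio test: |a_{n+1}/a_n| = (2n+1)·(2n+2)/(n+1)² · 5 → 20 as n → ∞.
Thus R = 1/(20) = 1/20.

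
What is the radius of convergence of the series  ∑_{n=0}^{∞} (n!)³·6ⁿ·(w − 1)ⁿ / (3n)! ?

By the ratio test, |a_{n+1}/a_n| = (n+1)³/[(3n+1)·(3n+2)·(3n+3)] · 6 → 2/9.
The series converges when 2/9 · |w − 1| < 1, giving R = 9/2.

R = 9/2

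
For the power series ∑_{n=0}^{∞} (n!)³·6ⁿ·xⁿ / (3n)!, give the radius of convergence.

Apply the ratio test: |a_{n+1}| / |a_n| = (n+1)³/[(3n+1)·(3n+2)·(3n+3)] · 6, which tends to 2/9 as n → ∞.
The series converges when 2/9 · |x| < 1, giving R = 9/2.

R = 9/2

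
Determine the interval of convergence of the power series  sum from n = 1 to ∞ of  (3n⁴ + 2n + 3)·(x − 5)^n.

By the ratio test, |a_{n+1}/a_n| = (3(n+1)⁴ + 2(n+1) + 3)/(3n⁴ + 2n + 3) → 1.
So the series converges when |x − 5| < 1 and diverges when |x − 5| > 1; R = 1.
Check x = 6: the terms do not tend to 0, so the series diverges.
Endpoint x = 4: the terms do not tend to 0, so the series diverges.

(4, 6)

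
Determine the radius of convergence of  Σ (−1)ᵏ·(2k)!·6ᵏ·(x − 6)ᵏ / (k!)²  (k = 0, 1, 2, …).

By the ratio test, |a_{k+1}/a_k| = (2k+1)·(2k+2)/(k+1)² · 6 → 24.
Convergence for |x − 6| · 24 < 1, i.e. |x − 6| < 1/24. So R = 1/24.

R = 1/24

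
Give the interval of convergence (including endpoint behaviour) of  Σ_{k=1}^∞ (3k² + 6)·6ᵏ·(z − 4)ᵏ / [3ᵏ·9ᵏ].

(-1/2, 17/2)

By the ratio test, |a_{k+1}/a_k| = [(3(k+1)² + 6)/(3k² + 6)] · 6/(3·9) → 2/9.
Hence the series converges for |z − 4| < 1/(2/9) = 9/2, so the radius of convergence is 9/2.
Check z = 17/2: the k-th term does not approach 0; divergence by the term test.
Endpoint z = -1/2: the terms have absolute value of order k², which does not tend to 0, so the series diverges by the divergence test.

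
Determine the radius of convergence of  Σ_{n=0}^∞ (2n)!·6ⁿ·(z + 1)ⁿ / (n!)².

Ratio test: |a_{n+1}/a_n| = (2n+1)·(2n+2)/(n+1)² · 6 → 24 as n → ∞.
The series converges when 24 · |z + 1| < 1, giving R = 1/24.

R = 1/24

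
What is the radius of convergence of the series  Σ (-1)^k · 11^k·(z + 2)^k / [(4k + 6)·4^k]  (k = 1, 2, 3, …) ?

By the ratio test, |a_{k+1}/a_k| = [(4k + 6)/(4(k+1) + 6)] · 11/4 → 11/4.
Convergence for |z + 2| · 11/4 < 1, i.e. |z + 2| < 4/11. So R = 4/11.

R = 4/11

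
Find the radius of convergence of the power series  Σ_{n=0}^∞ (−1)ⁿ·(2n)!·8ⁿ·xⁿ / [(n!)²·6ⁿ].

R = 3/16

The ratio of consecutive coefficients is (2n+1)·(2n+2)/(n+1)² · 8/6 → 16/3.
Thus R = 1/(16/3) = 3/16.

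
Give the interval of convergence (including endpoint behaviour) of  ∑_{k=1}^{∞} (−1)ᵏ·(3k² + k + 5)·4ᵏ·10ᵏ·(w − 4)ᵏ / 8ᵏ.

Apply the ratio test: |a_{k+1}| / |a_k| = [(3(k+1)² + (k+1) + 5)/(3k² + k + 5)] · 4·10/8, which tends to 5 as k → ∞.
The series converges when 5 · |w − 4| < 1, giving R = 1/5.
Check w = 21/5: the terms do not tend to 0, so the series diverges.
Check w = 19/5: the terms do not tend to 0, so the series diverges.

(19/5, 21/5)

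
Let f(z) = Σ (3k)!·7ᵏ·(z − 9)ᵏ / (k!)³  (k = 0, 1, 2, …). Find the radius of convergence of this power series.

Apply the ratio test: |a_{k+1}| / |a_k| = (3k+1)·(3k+2)·(3k+3)/(k+1)³ · 7, which tends to 189 as k → ∞.
Hence the series converges for |z − 9| < 1/(189) = 1/189, so the radius of convergence is 1/189.

R = 1/189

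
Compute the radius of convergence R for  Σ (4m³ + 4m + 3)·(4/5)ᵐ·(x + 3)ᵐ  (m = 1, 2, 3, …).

Ratio test: |a_{m+1}/a_m| = [(4(m+1)³ + 4(m+1) + 3)/(4m³ + 4m + 3)] · 4/5 → 4/5 as m → ∞.
The series converges when 4/5 · |x + 3| < 1, giving R = 5/4.

R = 5/4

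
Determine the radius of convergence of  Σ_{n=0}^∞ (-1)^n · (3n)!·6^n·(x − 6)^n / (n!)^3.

R = 1/162

The ratio of consecutive coefficients is (3n+1)·(3n+2)·(3n+3)/(n+1)³ · 6 → 162.
Convergence for |x − 6| · 162 < 1, i.e. |x − 6| < 1/162. So R = 1/162.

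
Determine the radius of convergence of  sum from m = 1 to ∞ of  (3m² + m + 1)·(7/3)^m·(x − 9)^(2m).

R = √21/7

Apply the ratio test: |a_{m+1}| / |a_m| = [(3(m+1)² + (m+1) + 1)/(3m² + m + 1)] · 7/3, which tends to 7/3 as m → ∞.
Successive powers of (x − 9) differ by 2, so the series converges when |x − 9|² · 7/3 < 1, i.e. |x − 9| < √(3/7). So R = √21/7.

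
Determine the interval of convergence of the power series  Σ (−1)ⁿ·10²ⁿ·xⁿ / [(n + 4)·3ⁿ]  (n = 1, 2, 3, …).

(-3/100, 3/100]

Ratio test: |a_{n+1}/a_n| = [(n + 4)/((n+1) + 4)] · 100/3 → 100/3 as n → ∞.
Thus R = 1/(100/3) = 3/100.
At x = 3/100: the terms alternate in sign and decrease monotonically to 0 in absolute value (size ~ c/n), so the alternating series test gives convergence.
At x = -3/100: comparison with the harmonic series Σ 1/n shows the series diverges.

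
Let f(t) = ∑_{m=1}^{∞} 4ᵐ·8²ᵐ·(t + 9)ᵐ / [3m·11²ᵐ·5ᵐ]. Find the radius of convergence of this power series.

Apply the ratio test: |a_{m+1}| / |a_m| = [3m/3(m+1)] · 4·64/(121·5), which tends to 256/605 as m → ∞.
The series converges when 256/605 · |t + 9| < 1, giving R = 605/256.

R = 605/256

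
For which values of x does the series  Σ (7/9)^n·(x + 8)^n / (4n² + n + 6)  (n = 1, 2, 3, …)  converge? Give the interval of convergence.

Apply the ratio test: |a_{n+1}| / |a_n| = [(4n² + n + 6)/(4(n+1)² + (n+1) + 6)] · 7/9, which tends to 7/9 as n → ∞.
Thus R = 1/(7/9) = 9/7.
At x = -47/7: the series is dominated by a constant times Σ 1/n², which converges (p = 2 > 1).
When x = -65/7, the series is dominated by a constant times Σ 1/n², which converges (p = 2 > 1).

[-65/7, -47/7]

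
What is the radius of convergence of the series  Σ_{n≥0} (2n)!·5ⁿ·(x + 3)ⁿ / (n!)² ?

R = 1/20

By the ratio test, |a_{n+1}/a_n| = (2n+1)·(2n+2)/(n+1)² · 5 → 20.
Hence the series converges for |x + 3| < 1/(20) = 1/20, so the radius of convergence is 1/20.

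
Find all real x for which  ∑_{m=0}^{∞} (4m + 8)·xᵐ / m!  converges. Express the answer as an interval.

Ratio test: |a_{m+1}/a_m| = (4(m+1) + 8)/(4m + 8) · 1/(m+1) → 0 as m → ∞.
The limit is 0, so the series converges for all x; R = ∞.

(−∞, ∞)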